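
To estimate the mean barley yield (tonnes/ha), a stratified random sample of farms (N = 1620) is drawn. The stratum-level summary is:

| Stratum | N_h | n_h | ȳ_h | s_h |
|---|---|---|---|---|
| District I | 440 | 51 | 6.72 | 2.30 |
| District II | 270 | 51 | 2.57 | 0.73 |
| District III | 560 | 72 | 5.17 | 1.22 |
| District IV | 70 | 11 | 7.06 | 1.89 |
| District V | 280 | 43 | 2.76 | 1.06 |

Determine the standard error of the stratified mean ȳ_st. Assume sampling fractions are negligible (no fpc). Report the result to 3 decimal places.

V̂(ȳ_st) = Σ W_h² s_h²/n_h, with W_h = N_h/N and N = 1620:
  stratum District I: (440/1620)²·2.30²/51 = 0.00765175
  stratum District II: (270/1620)²·0.73²/51 = 0.000290251
  stratum District III: (560/1620)²·1.22²/72 = 0.00247021
  stratum District IV: (70/1620)²·1.89²/11 = 0.000606313
  stratum District V: (280/1620)²·1.06²/43 = 0.000780601
V̂(ȳ_st) = 0.0117991
SE(ȳ_st) = √0.0117991 = 0.108624

SE(ȳ_st) ≈ 0.109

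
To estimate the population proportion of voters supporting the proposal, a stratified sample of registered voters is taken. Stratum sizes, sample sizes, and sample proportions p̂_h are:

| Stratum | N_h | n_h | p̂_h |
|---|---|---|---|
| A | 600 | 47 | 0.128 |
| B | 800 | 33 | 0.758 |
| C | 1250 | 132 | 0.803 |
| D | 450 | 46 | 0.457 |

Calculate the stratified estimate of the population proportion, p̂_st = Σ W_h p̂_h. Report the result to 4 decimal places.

p̂_st ≈ 0.6105

N = 3100; stratum weights W_h = N_h/N.
p̂_st = Σ W_h p̂_h = (600·0.128 + 800·0.758 + 1250·0.803 + 450·0.457)/3100 = 0.61052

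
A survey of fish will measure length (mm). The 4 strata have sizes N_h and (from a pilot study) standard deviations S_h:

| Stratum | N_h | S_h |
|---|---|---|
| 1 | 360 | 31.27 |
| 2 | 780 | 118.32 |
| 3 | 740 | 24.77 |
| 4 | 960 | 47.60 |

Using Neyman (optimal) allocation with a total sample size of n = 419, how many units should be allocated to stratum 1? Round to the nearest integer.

Neyman allocation: n_h = n · N_h S_h / Σ N_i S_i, with n = 419.
  stratum 1: N_h·S_h = 360·31.27 = 11257.20
  stratum 2: N_h·S_h = 780·118.32 = 92289.60
  stratum 3: N_h·S_h = 740·24.77 = 18329.80
  stratum 4: N_h·S_h = 960·47.60 = 45696.00
Σ N_h S_h = 167572.60
n for stratum 1 = 419·11257.20/167572.60 = 28.148 → 28

28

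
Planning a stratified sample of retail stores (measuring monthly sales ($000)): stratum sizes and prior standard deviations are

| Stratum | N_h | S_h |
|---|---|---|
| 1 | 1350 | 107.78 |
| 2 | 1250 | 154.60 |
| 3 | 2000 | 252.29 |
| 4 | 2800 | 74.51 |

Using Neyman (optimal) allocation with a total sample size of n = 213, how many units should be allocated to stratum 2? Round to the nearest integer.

Neyman allocation: n_h = n · N_h S_h / Σ N_i S_i, with n = 213.
  stratum 1: N_h·S_h = 1350·107.78 = 145503.00
  stratum 2: N_h·S_h = 1250·154.60 = 193250.00
  stratum 3: N_h·S_h = 2000·252.29 = 504580.00
  stratum 4: N_h·S_h = 2800·74.51 = 208628.00
Σ N_h S_h = 1051961.00
n for stratum 2 = 213·193250.00/1051961.00 = 39.129 → 39

39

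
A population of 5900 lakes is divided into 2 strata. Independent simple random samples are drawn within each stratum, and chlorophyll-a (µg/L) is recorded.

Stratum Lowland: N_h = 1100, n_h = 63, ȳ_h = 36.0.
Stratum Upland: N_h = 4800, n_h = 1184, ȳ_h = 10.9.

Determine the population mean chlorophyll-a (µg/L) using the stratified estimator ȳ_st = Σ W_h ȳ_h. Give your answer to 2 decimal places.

N = Σ N_h = 5900. Stratum weights W_h = N_h/N.
ȳ_st = (1100·36.0 + 4800·10.9) / 5900 = 15.5797

ȳ_st ≈ 15.58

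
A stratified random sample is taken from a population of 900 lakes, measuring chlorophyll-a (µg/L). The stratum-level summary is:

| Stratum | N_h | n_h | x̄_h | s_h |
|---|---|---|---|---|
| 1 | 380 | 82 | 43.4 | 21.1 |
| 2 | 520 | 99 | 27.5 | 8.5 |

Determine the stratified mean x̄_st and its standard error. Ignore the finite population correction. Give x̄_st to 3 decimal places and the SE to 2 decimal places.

x̄_st = Σ W_h x̄_h = (380·43.4 + 520·27.5)/900 = 34.21333
V̂(x̄_st) = Σ W_h² s_h²/n_h, with W_h = N_h/N and N = 900:
  stratum 1: (380/900)²·21.1²/82 = 0.967906
  stratum 2: (520/900)²·8.5²/99 = 0.243626
V̂(x̄_st) = 1.21153
SE(x̄_st) = √1.21153 = 1.1007

x̄_st ≈ 34.213, SE ≈ 1.10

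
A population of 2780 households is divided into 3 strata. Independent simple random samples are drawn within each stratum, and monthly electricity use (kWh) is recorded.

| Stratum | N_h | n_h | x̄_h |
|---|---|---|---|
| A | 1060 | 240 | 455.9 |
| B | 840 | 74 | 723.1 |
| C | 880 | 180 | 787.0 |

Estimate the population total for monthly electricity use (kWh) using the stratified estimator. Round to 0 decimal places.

τ̂_st = Σ N_h x̄_h = 1060·455.9 + 840·723.1 + 880·787.0 = 1783218

τ̂_st ≈ 1783218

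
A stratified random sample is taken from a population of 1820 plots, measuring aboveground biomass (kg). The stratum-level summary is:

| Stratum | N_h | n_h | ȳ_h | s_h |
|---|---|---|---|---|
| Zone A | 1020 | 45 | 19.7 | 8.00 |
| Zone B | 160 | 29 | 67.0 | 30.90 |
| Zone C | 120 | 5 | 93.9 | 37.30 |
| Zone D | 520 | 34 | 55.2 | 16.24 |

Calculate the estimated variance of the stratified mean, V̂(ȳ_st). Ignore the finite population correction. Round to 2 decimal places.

V̂(ȳ_st) = Σ W_h² s_h²/n_h, with W_h = N_h/N and N = 1820:
  stratum Zone A: (1020/1820)²·8.00²/45 = 0.446709
  stratum Zone B: (160/1820)²·30.90²/29 = 0.254458
  stratum Zone C: (120/1820)²·37.30²/5 = 1.20967
  stratum Zone D: (520/1820)²·16.24²/34 = 0.633224
V̂(ȳ_st) = 2.54406

V̂(ȳ_st) ≈ 2.54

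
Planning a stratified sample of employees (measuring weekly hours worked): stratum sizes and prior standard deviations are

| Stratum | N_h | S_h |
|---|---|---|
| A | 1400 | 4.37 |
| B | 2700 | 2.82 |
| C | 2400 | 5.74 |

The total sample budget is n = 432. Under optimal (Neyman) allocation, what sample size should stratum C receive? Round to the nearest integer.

216

Neyman allocation: n_h = n · N_h S_h / Σ N_i S_i, with n = 432.
  stratum A: N_h·S_h = 1400·4.37 = 6118.00
  stratum B: N_h·S_h = 2700·2.82 = 7614.00
  stratum C: N_h·S_h = 2400·5.74 = 13776.00
Σ N_h S_h = 27508.00
n for stratum C = 432·13776.00/27508.00 = 216.345 → 216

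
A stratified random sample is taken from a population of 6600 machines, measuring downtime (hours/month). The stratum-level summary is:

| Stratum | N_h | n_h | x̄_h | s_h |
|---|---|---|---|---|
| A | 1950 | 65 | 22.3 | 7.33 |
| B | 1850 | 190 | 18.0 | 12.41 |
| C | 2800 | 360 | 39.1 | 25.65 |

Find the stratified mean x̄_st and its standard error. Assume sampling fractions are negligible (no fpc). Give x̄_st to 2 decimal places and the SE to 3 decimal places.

x̄_st ≈ 28.22, SE ≈ 0.682

x̄_st = Σ W_h x̄_h = (1950·22.3 + 1850·18.0 + 2800·39.1)/6600 = 28.22197
V̂(x̄_st) = Σ W_h² s_h²/n_h, with W_h = N_h/N and N = 6600:
  stratum A: (1950/6600)²·7.33²/65 = 0.0721566
  stratum B: (1850/6600)²·12.41²/190 = 0.0636862
  stratum C: (2800/6600)²·25.65²/360 = 0.328928
V̂(x̄_st) = 0.46477
SE(x̄_st) = √0.46477 = 0.681741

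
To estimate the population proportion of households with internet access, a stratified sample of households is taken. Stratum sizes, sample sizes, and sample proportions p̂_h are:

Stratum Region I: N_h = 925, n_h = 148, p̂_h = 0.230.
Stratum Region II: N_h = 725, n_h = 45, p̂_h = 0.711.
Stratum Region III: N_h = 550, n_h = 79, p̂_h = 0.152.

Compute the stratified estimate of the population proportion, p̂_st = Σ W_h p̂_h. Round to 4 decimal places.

N = 2200; stratum weights W_h = N_h/N.
p̂_st = Σ W_h p̂_h = (925·0.230 + 725·0.711 + 550·0.152)/2200 = 0.36901

p̂_st ≈ 0.3690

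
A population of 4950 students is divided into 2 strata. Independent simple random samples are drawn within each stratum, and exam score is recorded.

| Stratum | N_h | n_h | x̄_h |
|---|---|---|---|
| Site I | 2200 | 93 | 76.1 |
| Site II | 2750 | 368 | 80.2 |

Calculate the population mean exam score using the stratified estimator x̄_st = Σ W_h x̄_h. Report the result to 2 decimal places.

x̄_st ≈ 78.38

N = Σ N_h = 4950. Stratum weights W_h = N_h/N.
x̄_st = (2200·76.1 + 2750·80.2) / 4950 = 78.3778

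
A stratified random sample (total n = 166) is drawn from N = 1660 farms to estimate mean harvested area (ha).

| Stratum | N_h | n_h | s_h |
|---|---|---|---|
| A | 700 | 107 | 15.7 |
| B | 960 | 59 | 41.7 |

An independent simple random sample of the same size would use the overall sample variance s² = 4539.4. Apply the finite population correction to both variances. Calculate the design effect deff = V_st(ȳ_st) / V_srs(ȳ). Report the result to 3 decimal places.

deff ≈ 0.390

V̂(ȳ_st) = Σ W_h² (1 − n_h/N_h) s_h²/n_h, with W_h = N_h/N and N = 1660:
  stratum A: (700/1660)²·(1 − 107/700)·15.7²/107 = 0.347018
  stratum B: (960/1660)²·(1 − 59/960)·41.7²/59 = 9.25124
V_st = 9.59826
V_srs = (1 − 166/1660)·4539.4/166 = 24.6112
deff = V_st / V_srs = 9.59826/24.6112 = 0.3900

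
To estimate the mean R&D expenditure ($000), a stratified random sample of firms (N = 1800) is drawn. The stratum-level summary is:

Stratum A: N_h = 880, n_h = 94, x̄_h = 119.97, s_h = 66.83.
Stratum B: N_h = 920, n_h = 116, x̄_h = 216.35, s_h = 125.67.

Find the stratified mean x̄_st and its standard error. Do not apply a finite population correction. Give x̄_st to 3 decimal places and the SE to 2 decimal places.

x̄_st = Σ W_h x̄_h = (880·119.97 + 920·216.35)/1800 = 169.23089
V̂(x̄_st) = Σ W_h² s_h²/n_h, with W_h = N_h/N and N = 1800:
  stratum A: (880/1800)²·66.83²/94 = 11.3563
  stratum B: (920/1800)²·125.67²/116 = 35.5661
V̂(x̄_st) = 46.9223
SE(x̄_st) = √46.9223 = 6.84999

x̄_st ≈ 169.231, SE ≈ 6.85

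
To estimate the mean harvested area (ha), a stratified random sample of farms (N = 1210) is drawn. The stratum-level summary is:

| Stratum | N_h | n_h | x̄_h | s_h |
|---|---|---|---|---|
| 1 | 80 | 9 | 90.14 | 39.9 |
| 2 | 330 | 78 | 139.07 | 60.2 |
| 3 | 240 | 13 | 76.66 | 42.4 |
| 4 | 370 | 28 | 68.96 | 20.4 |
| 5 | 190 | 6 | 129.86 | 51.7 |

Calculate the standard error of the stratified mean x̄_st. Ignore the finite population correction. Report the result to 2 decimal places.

SE(x̄_st) ≈ 4.70

V̂(x̄_st) = Σ W_h² s_h²/n_h, with W_h = N_h/N and N = 1210:
  stratum 1: (80/1210)²·39.9²/9 = 0.773237
  stratum 2: (330/1210)²·60.2²/78 = 3.45586
  stratum 3: (240/1210)²·42.4²/13 = 5.44052
  stratum 4: (370/1210)²·20.4²/28 = 1.38974
  stratum 5: (190/1210)²·51.7²/6 = 10.9841
V̂(x̄_st) = 22.0435
SE(x̄_st) = √22.0435 = 4.69505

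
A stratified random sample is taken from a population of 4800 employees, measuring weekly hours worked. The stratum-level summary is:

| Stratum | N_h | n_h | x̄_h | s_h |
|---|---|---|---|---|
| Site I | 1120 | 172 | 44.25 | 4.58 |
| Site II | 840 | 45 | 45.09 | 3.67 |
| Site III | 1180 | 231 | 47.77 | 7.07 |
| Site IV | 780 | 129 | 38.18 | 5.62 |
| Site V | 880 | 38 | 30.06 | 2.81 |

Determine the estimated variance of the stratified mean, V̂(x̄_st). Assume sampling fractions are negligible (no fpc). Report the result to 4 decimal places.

V̂(x̄_st) = Σ W_h² s_h²/n_h, with W_h = N_h/N and N = 4800:
  stratum Site I: (1120/4800)²·4.58²/172 = 0.00663982
  stratum Site II: (840/4800)²·3.67²/45 = 0.00916633
  stratum Site III: (1180/4800)²·7.07²/231 = 0.013077
  stratum Site IV: (780/4800)²·5.62²/129 = 0.00646531
  stratum Site V: (880/4800)²·2.81²/38 = 0.00698412
V̂(x̄_st) = 0.0423326

V̂(x̄_st) ≈ 0.0423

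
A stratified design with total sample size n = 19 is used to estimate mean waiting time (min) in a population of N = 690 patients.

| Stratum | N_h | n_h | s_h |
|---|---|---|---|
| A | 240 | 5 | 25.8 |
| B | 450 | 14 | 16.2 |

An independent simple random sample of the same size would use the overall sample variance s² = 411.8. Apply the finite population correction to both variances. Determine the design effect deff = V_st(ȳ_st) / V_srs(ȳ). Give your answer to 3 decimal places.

deff ≈ 1.115

V̂(ȳ_st) = Σ W_h² (1 − n_h/N_h) s_h²/n_h, with W_h = N_h/N and N = 690:
  stratum A: (240/690)²·(1 − 5/240)·25.8²/5 = 15.7707
  stratum B: (450/690)²·(1 − 14/450)·16.2²/14 = 7.72508
V_st = 23.4958
V_srs = (1 − 19/690)·411.8/19 = 21.0769
deff = V_st / V_srs = 23.4958/21.0769 = 1.1148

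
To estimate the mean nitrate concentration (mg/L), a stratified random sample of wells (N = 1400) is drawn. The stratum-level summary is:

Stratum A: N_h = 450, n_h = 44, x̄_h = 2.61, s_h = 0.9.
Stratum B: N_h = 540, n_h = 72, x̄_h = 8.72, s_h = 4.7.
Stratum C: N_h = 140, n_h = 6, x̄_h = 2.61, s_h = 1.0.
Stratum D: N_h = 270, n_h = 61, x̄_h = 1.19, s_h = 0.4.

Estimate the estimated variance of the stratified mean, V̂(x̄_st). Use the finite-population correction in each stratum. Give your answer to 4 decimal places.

V̂(x̄_st) = Σ W_h² (1 − n_h/N_h) s_h²/n_h, with W_h = N_h/N and N = 1400:
  stratum A: (450/1400)²·(1 − 44/450)·0.9²/44 = 0.00171599
  stratum B: (540/1400)²·(1 − 72/540)·4.7²/72 = 0.0395591
  stratum C: (140/1400)²·(1 − 6/140)·1.0²/6 = 0.00159524
  stratum D: (270/1400)²·(1 − 61/270)·0.4²/61 = 7.55169e-05
V̂(x̄_st) = 0.0429459

V̂(x̄_st) ≈ 0.0429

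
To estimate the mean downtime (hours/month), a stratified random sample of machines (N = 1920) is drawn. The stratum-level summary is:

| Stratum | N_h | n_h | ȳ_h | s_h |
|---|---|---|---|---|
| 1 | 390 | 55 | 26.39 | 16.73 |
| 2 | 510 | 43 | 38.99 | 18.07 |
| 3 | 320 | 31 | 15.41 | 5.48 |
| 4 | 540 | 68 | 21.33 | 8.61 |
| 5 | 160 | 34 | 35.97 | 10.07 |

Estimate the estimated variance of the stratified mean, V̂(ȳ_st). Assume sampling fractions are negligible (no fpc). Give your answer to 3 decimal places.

V̂(ȳ_st) ≈ 0.880

V̂(ȳ_st) = Σ W_h² s_h²/n_h, with W_h = N_h/N and N = 1920:
  stratum 1: (390/1920)²·16.73²/55 = 0.209969
  stratum 2: (510/1920)²·18.07²/43 = 0.535779
  stratum 3: (320/1920)²·5.48²/31 = 0.026909
  stratum 4: (540/1920)²·8.61²/68 = 0.0862348
  stratum 5: (160/1920)²·10.07²/34 = 0.0207118
V̂(ȳ_st) = 0.879604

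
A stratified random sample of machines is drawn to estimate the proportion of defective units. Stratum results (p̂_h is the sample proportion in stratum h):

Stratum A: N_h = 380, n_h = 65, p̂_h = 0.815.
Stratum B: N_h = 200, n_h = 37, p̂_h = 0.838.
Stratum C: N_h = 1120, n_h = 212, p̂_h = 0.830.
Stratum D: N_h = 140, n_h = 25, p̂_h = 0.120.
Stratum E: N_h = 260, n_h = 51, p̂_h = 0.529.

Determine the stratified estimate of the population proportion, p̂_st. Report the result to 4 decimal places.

N = 2100; stratum weights W_h = N_h/N.
p̂_st = Σ W_h p̂_h = (380·0.815 + 200·0.838 + 1120·0.830 + 140·0.120 + 260·0.529)/2100 = 0.74345

p̂_st ≈ 0.7434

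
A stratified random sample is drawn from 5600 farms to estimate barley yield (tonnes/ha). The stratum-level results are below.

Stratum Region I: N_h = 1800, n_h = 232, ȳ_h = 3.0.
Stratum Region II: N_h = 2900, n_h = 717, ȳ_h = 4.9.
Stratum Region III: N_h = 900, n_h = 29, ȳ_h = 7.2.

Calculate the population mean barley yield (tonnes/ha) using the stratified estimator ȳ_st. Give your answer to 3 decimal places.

ȳ_st ≈ 4.659

N = Σ N_h = 5600. Stratum weights W_h = N_h/N.
ȳ_st = (1800·3.0 + 2900·4.9 + 900·7.2) / 5600 = 4.65893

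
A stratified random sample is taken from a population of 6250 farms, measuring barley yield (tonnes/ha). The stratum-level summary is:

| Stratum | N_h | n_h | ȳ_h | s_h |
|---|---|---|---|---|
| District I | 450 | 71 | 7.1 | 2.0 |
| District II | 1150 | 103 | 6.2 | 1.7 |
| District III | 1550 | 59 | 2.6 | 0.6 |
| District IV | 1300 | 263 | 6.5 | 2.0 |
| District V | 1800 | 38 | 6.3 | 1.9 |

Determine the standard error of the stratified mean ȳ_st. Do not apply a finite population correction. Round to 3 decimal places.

V̂(ȳ_st) = Σ W_h² s_h²/n_h, with W_h = N_h/N and N = 6250:
  stratum District I: (450/6250)²·2.0²/71 = 0.000292056
  stratum District II: (1150/6250)²·1.7²/103 = 0.00094994
  stratum District III: (1550/6250)²·0.6²/59 = 0.000375279
  stratum District IV: (1300/6250)²·2.0²/263 = 0.000658008
  stratum District V: (1800/6250)²·1.9²/38 = 0.00787968
V̂(ȳ_st) = 0.010155
SE(ȳ_st) = √0.010155 = 0.100772

SE(ȳ_st) ≈ 0.101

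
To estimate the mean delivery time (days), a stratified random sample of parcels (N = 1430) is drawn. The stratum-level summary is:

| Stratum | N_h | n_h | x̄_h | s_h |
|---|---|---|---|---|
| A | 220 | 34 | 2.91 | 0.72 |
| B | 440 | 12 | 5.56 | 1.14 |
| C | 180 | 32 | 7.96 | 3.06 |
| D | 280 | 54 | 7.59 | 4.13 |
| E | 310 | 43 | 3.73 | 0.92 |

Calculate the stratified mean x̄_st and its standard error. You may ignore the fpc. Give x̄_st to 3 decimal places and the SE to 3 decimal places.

x̄_st ≈ 5.455, SE ≈ 0.168

x̄_st = Σ W_h x̄_h = (220·2.91 + 440·5.56 + 180·7.96 + 280·7.59 + 310·3.73)/1430 = 5.45517
V̂(x̄_st) = Σ W_h² s_h²/n_h, with W_h = N_h/N and N = 1430:
  stratum A: (220/1430)²·0.72²/34 = 0.000360877
  stratum B: (440/1430)²·1.14²/12 = 0.0102533
  stratum C: (180/1430)²·3.06²/32 = 0.00463624
  stratum D: (280/1430)²·4.13²/54 = 0.0121102
  stratum E: (310/1430)²·0.92²/43 = 0.000925036
V̂(x̄_st) = 0.0282856
SE(x̄_st) = √0.0282856 = 0.168183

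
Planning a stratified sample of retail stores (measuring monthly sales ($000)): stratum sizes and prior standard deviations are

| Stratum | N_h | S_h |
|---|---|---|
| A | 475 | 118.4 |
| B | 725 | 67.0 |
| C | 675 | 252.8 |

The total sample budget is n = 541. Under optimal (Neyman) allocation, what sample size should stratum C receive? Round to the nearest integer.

Neyman allocation: n_h = n · N_h S_h / Σ N_i S_i, with n = 541.
  stratum A: N_h·S_h = 475·118.4 = 56240.00
  stratum B: N_h·S_h = 725·67.0 = 48575.00
  stratum C: N_h·S_h = 675·252.8 = 170640.00
Σ N_h S_h = 275455.00
n for stratum C = 541·170640.00/275455.00 = 335.141 → 335

335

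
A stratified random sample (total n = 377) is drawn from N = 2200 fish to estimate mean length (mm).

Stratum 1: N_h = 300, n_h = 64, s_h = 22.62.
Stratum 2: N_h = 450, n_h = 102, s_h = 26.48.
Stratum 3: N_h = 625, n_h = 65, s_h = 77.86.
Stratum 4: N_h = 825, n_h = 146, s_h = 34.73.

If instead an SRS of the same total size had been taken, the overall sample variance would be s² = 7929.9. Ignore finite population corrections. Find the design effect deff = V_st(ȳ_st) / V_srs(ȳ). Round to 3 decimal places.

deff ≈ 0.434

V̂(ȳ_st) = Σ W_h² s_h²/n_h, with W_h = N_h/N and N = 2200:
  stratum 1: (300/2200)²·22.62²/64 = 0.148663
  stratum 2: (450/2200)²·26.48²/102 = 0.287618
  stratum 3: (625/2200)²·77.86²/65 = 7.52714
  stratum 4: (825/2200)²·34.73²/146 = 1.16177
V_st = 9.12519
V_srs = s²/n = 7929.9/377 = 21.0342
deff = V_st / V_srs = 9.12519/21.0342 = 0.4338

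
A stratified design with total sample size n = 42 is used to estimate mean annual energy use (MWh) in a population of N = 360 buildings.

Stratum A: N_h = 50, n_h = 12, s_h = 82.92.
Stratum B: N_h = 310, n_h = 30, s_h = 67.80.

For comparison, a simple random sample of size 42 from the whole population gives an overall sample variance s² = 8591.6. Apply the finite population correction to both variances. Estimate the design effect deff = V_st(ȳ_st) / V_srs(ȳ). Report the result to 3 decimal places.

V̂(ȳ_st) = Σ W_h² (1 − n_h/N_h) s_h²/n_h, with W_h = N_h/N and N = 360:
  stratum A: (50/360)²·(1 − 12/50)·82.92²/12 = 8.40013
  stratum B: (310/360)²·(1 − 30/310)·67.80²/30 = 102.625
V_st = 111.025
V_srs = (1 − 42/360)·8591.6/42 = 180.696
deff = V_st / V_srs = 111.025/180.696 = 0.6144

deff ≈ 0.614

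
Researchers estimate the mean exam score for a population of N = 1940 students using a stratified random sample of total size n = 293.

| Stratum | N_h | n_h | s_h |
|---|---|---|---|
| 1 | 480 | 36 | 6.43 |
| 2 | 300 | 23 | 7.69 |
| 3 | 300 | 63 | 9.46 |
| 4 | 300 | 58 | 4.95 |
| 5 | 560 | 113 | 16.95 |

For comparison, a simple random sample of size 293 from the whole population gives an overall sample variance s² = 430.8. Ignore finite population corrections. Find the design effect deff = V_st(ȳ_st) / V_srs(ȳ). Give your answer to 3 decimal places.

deff ≈ 0.264

V̂(ȳ_st) = Σ W_h² s_h²/n_h, with W_h = N_h/N and N = 1940:
  stratum 1: (480/1940)²·6.43²/36 = 0.070307
  stratum 2: (300/1940)²·7.69²/23 = 0.0614843
  stratum 3: (300/1940)²·9.46²/63 = 0.0339688
  stratum 4: (300/1940)²·4.95²/58 = 0.0101023
  stratum 5: (560/1940)²·16.95²/113 = 0.211852
V_st = 0.387715
V_srs = s²/n = 430.8/293 = 1.47031
deff = V_st / V_srs = 0.387715/1.47031 = 0.2637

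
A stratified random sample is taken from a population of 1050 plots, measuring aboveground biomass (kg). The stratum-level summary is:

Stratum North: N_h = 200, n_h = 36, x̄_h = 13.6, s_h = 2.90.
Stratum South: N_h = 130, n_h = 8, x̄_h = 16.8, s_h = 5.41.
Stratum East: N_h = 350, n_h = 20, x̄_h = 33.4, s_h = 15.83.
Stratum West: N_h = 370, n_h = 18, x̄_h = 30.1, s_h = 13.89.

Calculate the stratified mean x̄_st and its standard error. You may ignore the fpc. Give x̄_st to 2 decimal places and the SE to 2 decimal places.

x̄_st ≈ 26.41, SE ≈ 1.67

x̄_st = Σ W_h x̄_h = (200·13.6 + 130·16.8 + 350·33.4 + 370·30.1)/1050 = 26.41048
V̂(x̄_st) = Σ W_h² s_h²/n_h, with W_h = N_h/N and N = 1050:
  stratum North: (200/1050)²·2.90²/36 = 0.00847569
  stratum South: (130/1050)²·5.41²/8 = 0.0560806
  stratum East: (350/1050)²·15.83²/20 = 1.39216
  stratum West: (370/1050)²·13.89²/18 = 1.33093
V̂(x̄_st) = 2.78765
SE(x̄_st) = √2.78765 = 1.66963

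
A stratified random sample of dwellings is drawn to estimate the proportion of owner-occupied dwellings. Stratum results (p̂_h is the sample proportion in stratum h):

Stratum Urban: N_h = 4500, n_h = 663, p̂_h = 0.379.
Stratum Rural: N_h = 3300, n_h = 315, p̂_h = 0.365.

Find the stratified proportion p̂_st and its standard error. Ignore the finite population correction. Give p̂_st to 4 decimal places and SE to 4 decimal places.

N = 7800; stratum weights W_h = N_h/N.
p̂_st = Σ W_h p̂_h = (4500·0.379 + 3300·0.365)/7800 = 0.37308
V̂(p̂_st) = Σ W_h² p̂_h(1−p̂_h)/(n_h−1):
  stratum Urban: (4500/7800)²·0.379·0.621/662 = 0.000118334
  stratum Rural: (3300/7800)²·0.365·0.635/314 = 0.000132122
V̂(p̂_st) = 0.000250456; SE = √V̂ = 0.0158258

p̂_st ≈ 0.3731, SE ≈ 0.0158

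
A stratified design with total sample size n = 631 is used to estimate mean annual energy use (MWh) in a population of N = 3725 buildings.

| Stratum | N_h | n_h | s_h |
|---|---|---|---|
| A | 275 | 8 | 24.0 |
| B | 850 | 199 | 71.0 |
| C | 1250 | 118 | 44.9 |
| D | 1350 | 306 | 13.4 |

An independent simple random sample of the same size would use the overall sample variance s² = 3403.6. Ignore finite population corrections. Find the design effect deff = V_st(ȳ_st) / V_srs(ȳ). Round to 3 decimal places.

deff ≈ 0.688

V̂(ȳ_st) = Σ W_h² s_h²/n_h, with W_h = N_h/N and N = 3725:
  stratum A: (275/3725)²·24.0²/8 = 0.392415
  stratum B: (850/3725)²·71.0²/199 = 1.31901
  stratum C: (1250/3725)²·44.9²/118 = 1.92388
  stratum D: (1350/3725)²·13.4²/306 = 0.0770732
V_st = 3.71238
V_srs = s²/n = 3403.6/631 = 5.39398
deff = V_st / V_srs = 3.71238/5.39398 = 0.6882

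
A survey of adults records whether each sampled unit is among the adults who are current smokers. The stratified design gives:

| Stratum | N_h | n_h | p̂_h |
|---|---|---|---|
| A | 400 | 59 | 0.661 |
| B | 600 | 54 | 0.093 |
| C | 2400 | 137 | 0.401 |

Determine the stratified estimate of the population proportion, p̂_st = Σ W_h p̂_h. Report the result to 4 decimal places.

p̂_st ≈ 0.3772

N = 3400; stratum weights W_h = N_h/N.
p̂_st = Σ W_h p̂_h = (400·0.661 + 600·0.093 + 2400·0.401)/3400 = 0.37724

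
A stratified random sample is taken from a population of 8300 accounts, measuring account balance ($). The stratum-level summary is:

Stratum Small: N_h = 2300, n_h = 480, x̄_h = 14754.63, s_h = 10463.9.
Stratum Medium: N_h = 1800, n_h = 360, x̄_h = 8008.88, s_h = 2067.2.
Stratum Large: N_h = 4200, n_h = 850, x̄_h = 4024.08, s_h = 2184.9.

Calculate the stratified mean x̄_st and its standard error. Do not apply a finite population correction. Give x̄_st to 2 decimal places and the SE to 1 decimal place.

x̄_st ≈ 7861.78, SE ≈ 139.7

x̄_st = Σ W_h x̄_h = (2300·14754.63 + 1800·8008.88 + 4200·4024.08)/8300 = 7861.77940
V̂(x̄_st) = Σ W_h² s_h²/n_h, with W_h = N_h/N and N = 8300:
  stratum Small: (2300/8300)²·10463.9²/480 = 17516.4
  stratum Medium: (1800/8300)²·2067.2²/360 = 558.279
  stratum Large: (4200/8300)²·2184.9²/850 = 1438.09
V̂(x̄_st) = 19512.8
SE(x̄_st) = √19512.8 = 139.688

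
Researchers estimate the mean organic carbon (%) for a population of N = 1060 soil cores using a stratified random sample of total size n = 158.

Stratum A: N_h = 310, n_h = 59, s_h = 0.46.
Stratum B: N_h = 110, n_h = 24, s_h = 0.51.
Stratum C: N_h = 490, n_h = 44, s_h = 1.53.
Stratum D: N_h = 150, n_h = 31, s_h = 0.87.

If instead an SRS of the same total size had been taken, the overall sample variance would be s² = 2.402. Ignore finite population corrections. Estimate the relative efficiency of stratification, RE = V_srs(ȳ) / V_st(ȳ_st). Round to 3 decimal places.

RE ≈ 1.238

V̂(ȳ_st) = Σ W_h² s_h²/n_h, with W_h = N_h/N and N = 1060:
  stratum A: (310/1060)²·0.46²/59 = 0.000306743
  stratum B: (110/1060)²·0.51²/24 = 0.000116709
  stratum C: (490/1060)²·1.53²/44 = 0.0113687
  stratum D: (150/1060)²·0.87²/31 = 0.000488931
V_st = 0.0122811
V_srs = s²/n = 2.402/158 = 0.0152025
Relative efficiency = V_srs / V_st = 0.0152025/0.0122811 = 1.2379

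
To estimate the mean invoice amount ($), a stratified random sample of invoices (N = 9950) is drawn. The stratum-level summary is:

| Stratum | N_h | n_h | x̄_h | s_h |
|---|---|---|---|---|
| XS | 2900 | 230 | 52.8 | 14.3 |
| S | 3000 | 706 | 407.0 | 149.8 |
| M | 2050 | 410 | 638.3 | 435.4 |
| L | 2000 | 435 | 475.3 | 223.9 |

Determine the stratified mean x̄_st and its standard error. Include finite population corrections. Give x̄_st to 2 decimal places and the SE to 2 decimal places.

x̄_st ≈ 365.15, SE ≈ 4.65

x̄_st = Σ W_h x̄_h = (2900·52.8 + 3000·407.0 + 2050·638.3 + 2000·475.3)/9950 = 365.14925
V̂(x̄_st) = Σ W_h² (1 − n_h/N_h) s_h²/n_h, with W_h = N_h/N and N = 9950:
  stratum XS: (2900/9950)²·(1 − 230/2900)·14.3²/230 = 0.0695356
  stratum S: (3000/9950)²·(1 − 706/3000)·149.8²/706 = 2.20947
  stratum M: (2050/9950)²·(1 − 410/2050)·435.4²/410 = 15.7016
  stratum L: (2000/9950)²·(1 − 435/2000)·223.9²/435 = 3.64349
V̂(x̄_st) = 21.6241
SE(x̄_st) = √21.6241 = 4.65017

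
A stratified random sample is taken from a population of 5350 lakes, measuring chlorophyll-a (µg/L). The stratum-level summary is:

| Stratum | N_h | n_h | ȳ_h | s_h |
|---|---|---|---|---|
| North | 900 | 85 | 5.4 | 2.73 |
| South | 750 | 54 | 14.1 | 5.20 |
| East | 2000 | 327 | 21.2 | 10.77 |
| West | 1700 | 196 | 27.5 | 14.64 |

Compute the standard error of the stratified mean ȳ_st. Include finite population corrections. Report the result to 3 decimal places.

V̂(ȳ_st) = Σ W_h² (1 − n_h/N_h) s_h²/n_h, with W_h = N_h/N and N = 5350:
  stratum North: (900/5350)²·(1 − 85/900)·2.73²/85 = 0.00224698
  stratum South: (750/5350)²·(1 − 54/750)·5.20²/54 = 0.00913221
  stratum East: (2000/5350)²·(1 − 327/2000)·10.77²/327 = 0.0414669
  stratum West: (1700/5350)²·(1 − 196/1700)·14.64²/196 = 0.0976822
V̂(ȳ_st) = 0.150528
SE(ȳ_st) = √0.150528 = 0.38798

SE(ȳ_st) ≈ 0.388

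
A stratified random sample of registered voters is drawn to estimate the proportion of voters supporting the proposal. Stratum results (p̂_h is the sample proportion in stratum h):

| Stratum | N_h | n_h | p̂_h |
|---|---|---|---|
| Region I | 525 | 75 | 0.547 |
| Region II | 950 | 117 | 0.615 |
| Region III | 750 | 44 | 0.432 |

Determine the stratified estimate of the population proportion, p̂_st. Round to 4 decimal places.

p̂_st ≈ 0.5373

N = 2225; stratum weights W_h = N_h/N.
p̂_st = Σ W_h p̂_h = (525·0.547 + 950·0.615 + 750·0.432)/2225 = 0.53727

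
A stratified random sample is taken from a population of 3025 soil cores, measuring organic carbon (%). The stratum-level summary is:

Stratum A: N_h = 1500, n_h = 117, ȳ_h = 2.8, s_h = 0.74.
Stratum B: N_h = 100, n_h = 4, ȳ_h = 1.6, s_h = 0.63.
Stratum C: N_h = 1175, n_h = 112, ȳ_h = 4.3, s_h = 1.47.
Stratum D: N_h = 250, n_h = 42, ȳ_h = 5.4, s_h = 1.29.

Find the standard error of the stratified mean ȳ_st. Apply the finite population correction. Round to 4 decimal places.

SE(ȳ_st) ≈ 0.0634

V̂(ȳ_st) = Σ W_h² (1 − n_h/N_h) s_h²/n_h, with W_h = N_h/N and N = 3025:
  stratum A: (1500/3025)²·(1 − 117/1500)·0.74²/117 = 0.00106106
  stratum B: (100/3025)²·(1 − 4/100)·0.63²/4 = 0.000104098
  stratum C: (1175/3025)²·(1 − 112/1175)·1.47²/112 = 0.00263352
  stratum D: (250/3025)²·(1 − 42/250)·1.29²/42 = 0.000225156
V̂(ȳ_st) = 0.00402384
SE(ȳ_st) = √0.00402384 = 0.0634337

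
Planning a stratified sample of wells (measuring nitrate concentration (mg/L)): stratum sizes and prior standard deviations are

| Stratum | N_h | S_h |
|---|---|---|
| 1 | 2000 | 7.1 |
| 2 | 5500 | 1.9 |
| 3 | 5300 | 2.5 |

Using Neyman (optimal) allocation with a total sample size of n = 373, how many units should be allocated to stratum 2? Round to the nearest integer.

103

Neyman allocation: n_h = n · N_h S_h / Σ N_i S_i, with n = 373.
  stratum 1: N_h·S_h = 2000·7.1 = 14200.00
  stratum 2: N_h·S_h = 5500·1.9 = 10450.00
  stratum 3: N_h·S_h = 5300·2.5 = 13250.00
Σ N_h S_h = 37900.00
n for stratum 2 = 373·10450.00/37900.00 = 102.846 → 103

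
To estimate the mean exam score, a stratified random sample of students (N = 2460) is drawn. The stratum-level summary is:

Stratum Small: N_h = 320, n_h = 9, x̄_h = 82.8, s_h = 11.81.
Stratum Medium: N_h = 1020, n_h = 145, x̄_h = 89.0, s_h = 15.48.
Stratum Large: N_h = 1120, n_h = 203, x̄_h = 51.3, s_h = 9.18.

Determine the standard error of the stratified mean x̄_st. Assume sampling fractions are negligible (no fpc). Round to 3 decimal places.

V̂(x̄_st) = Σ W_h² s_h²/n_h, with W_h = N_h/N and N = 2460:
  stratum Small: (320/2460)²·11.81²/9 = 0.262233
  stratum Medium: (1020/2460)²·15.48²/145 = 0.284121
  stratum Large: (1120/2460)²·9.18²/203 = 0.0860508
V̂(x̄_st) = 0.632405
SE(x̄_st) = √0.632405 = 0.795239

SE(x̄_st) ≈ 0.795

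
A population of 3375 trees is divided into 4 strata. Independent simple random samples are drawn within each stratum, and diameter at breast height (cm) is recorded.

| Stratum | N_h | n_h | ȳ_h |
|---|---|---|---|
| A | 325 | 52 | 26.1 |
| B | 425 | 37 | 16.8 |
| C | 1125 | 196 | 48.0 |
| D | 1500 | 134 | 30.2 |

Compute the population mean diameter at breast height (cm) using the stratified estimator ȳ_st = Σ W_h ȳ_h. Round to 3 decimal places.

ȳ_st ≈ 34.051

N = Σ N_h = 3375. Stratum weights W_h = N_h/N.
ȳ_st = (325·26.1 + 425·16.8 + 1125·48.0 + 1500·30.2) / 3375 = 34.05111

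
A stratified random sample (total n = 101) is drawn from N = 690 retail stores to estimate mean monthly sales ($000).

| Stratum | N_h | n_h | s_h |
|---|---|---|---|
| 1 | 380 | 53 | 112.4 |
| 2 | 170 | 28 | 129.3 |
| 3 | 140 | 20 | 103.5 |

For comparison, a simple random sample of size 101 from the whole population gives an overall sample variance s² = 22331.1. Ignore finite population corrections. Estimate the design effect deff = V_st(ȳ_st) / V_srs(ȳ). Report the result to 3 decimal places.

V̂(ȳ_st) = Σ W_h² s_h²/n_h, with W_h = N_h/N and N = 690:
  stratum 1: (380/690)²·112.4²/53 = 72.2979
  stratum 2: (170/690)²·129.3²/28 = 36.2442
  stratum 3: (140/690)²·103.5²/20 = 22.05
V_st = 130.592
V_srs = s²/n = 22331.1/101 = 221.1
deff = V_st / V_srs = 130.592/221.1 = 0.5906

deff ≈ 0.591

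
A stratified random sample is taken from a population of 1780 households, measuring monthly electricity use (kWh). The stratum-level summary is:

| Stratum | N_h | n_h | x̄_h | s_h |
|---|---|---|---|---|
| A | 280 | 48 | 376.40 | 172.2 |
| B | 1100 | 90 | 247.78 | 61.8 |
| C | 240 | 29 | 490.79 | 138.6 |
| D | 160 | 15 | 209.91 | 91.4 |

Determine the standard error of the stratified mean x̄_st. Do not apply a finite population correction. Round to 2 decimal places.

V̂(x̄_st) = Σ W_h² s_h²/n_h, with W_h = N_h/N and N = 1780:
  stratum A: (280/1780)²·172.2²/48 = 15.2863
  stratum B: (1100/1780)²·61.8²/90 = 16.2061
  stratum C: (240/1780)²·138.6²/29 = 12.0423
  stratum D: (160/1780)²·91.4²/15 = 4.49988
V̂(x̄_st) = 48.0346
SE(x̄_st) = √48.0346 = 6.9307

SE(x̄_st) ≈ 6.93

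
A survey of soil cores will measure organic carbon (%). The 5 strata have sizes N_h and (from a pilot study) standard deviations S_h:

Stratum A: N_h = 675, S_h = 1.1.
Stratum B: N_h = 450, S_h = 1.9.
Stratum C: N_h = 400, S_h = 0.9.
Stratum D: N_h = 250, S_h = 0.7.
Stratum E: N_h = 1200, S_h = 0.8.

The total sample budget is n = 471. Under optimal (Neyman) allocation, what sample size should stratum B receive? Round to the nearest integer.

Neyman allocation: n_h = n · N_h S_h / Σ N_i S_i, with n = 471.
  stratum A: N_h·S_h = 675·1.1 = 742.50
  stratum B: N_h·S_h = 450·1.9 = 855.00
  stratum C: N_h·S_h = 400·0.9 = 360.00
  stratum D: N_h·S_h = 250·0.7 = 175.00
  stratum E: N_h·S_h = 1200·0.8 = 960.00
Σ N_h S_h = 3092.50
n for stratum B = 471·855.00/3092.50 = 130.220 → 130

130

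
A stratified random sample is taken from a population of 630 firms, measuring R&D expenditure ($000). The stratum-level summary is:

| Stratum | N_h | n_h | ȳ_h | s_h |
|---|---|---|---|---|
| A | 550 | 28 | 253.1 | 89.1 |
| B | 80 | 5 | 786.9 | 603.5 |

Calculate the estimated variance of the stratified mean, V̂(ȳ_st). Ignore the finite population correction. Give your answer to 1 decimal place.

V̂(ȳ_st) = Σ W_h² s_h²/n_h, with W_h = N_h/N and N = 630:
  stratum A: (550/630)²·89.1²/28 = 216.093
  stratum B: (80/630)²·603.5²/5 = 1174.58
V̂(ȳ_st) = 1390.68

V̂(ȳ_st) ≈ 1390.7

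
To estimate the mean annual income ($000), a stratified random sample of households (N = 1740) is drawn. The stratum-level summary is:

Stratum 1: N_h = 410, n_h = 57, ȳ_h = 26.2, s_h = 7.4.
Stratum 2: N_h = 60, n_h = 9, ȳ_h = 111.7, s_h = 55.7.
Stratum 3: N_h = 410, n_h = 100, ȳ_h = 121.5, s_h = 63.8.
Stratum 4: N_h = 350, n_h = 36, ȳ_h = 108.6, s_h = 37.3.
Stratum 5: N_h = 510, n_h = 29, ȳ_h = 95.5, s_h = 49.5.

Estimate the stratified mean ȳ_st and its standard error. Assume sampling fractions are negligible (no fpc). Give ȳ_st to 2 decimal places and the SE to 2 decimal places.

ȳ_st ≈ 88.49, SE ≈ 3.40

ȳ_st = Σ W_h ȳ_h = (410·26.2 + 60·111.7 + 410·121.5 + 350·108.6 + 510·95.5)/1740 = 88.49080
V̂(ȳ_st) = Σ W_h² s_h²/n_h, with W_h = N_h/N and N = 1740:
  stratum 1: (410/1740)²·7.4²/57 = 0.0533406
  stratum 2: (60/1740)²·55.7²/9 = 0.409894
  stratum 3: (410/1740)²·63.8²/100 = 2.26001
  stratum 4: (350/1740)²·37.3²/36 = 1.5637
  stratum 5: (510/1740)²·49.5²/29 = 7.25862
V̂(ȳ_st) = 11.5456
SE(ȳ_st) = √11.5456 = 3.39788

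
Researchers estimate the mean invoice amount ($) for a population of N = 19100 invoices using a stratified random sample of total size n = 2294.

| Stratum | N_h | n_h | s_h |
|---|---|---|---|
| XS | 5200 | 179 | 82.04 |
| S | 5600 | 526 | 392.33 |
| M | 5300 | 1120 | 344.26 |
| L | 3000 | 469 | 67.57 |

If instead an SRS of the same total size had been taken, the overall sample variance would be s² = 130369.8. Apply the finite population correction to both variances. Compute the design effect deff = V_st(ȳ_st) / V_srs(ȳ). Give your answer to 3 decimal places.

V̂(ȳ_st) = Σ W_h² (1 − n_h/N_h) s_h²/n_h, with W_h = N_h/N and N = 19100:
  stratum XS: (5200/19100)²·(1 − 179/5200)·82.04²/179 = 2.69107
  stratum S: (5600/19100)²·(1 − 526/5600)·392.33²/526 = 22.7923
  stratum M: (5300/19100)²·(1 − 1120/5300)·344.26²/1120 = 6.426
  stratum L: (3000/19100)²·(1 − 469/3000)·67.57²/469 = 0.20262
V_st = 32.112
V_srs = (1 − 2294/19100)·130369.8/2294 = 50.0051
deff = V_st / V_srs = 32.112/50.0051 = 0.6422

deff ≈ 0.642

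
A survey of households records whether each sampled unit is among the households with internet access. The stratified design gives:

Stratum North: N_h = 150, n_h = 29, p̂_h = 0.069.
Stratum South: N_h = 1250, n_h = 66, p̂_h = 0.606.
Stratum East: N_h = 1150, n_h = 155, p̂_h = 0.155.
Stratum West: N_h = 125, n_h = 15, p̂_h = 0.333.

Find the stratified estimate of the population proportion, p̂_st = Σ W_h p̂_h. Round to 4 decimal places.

N = 2675; stratum weights W_h = N_h/N.
p̂_st = Σ W_h p̂_h = (150·0.069 + 1250·0.606 + 1150·0.155 + 125·0.333)/2675 = 0.36924

p̂_st ≈ 0.3692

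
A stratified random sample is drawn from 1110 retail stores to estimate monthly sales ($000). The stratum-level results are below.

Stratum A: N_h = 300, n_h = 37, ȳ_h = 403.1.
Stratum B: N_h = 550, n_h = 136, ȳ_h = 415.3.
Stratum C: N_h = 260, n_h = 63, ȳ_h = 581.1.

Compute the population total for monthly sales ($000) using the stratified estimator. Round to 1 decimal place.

τ̂_st = Σ N_h ȳ_h = 300·403.1 + 550·415.3 + 260·581.1 = 500431.0

τ̂_st ≈ 500431.0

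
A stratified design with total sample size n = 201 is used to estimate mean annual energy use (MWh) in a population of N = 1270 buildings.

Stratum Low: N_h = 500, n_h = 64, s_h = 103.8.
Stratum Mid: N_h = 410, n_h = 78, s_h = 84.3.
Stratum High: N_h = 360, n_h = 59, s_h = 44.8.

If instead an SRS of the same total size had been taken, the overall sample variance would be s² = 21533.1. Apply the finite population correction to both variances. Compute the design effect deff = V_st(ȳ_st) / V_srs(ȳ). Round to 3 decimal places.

V̂(ȳ_st) = Σ W_h² (1 − n_h/N_h) s_h²/n_h, with W_h = N_h/N and N = 1270:
  stratum Low: (500/1270)²·(1 − 64/500)·103.8²/64 = 22.7543
  stratum Mid: (410/1270)²·(1 − 78/410)·84.3²/78 = 7.68909
  stratum High: (360/1270)²·(1 − 59/360)·44.8²/59 = 2.28542
V_st = 32.7288
V_srs = (1 − 201/1270)·21533.1/201 = 90.1747
deff = V_st / V_srs = 32.7288/90.1747 = 0.3629

deff ≈ 0.363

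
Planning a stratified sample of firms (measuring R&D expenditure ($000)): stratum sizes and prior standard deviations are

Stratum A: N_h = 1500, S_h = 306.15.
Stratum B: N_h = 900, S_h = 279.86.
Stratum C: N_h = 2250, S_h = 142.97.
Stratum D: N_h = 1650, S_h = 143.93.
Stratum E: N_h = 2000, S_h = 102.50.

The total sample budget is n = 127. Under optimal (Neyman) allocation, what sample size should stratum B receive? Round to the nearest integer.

Neyman allocation: n_h = n · N_h S_h / Σ N_i S_i, with n = 127.
  stratum A: N_h·S_h = 1500·306.15 = 459225.00
  stratum B: N_h·S_h = 900·279.86 = 251874.00
  stratum C: N_h·S_h = 2250·142.97 = 321682.50
  stratum D: N_h·S_h = 1650·143.93 = 237484.50
  stratum E: N_h·S_h = 2000·102.50 = 205000.00
Σ N_h S_h = 1475266.00
n for stratum B = 127·251874.00/1475266.00 = 21.683 → 22

22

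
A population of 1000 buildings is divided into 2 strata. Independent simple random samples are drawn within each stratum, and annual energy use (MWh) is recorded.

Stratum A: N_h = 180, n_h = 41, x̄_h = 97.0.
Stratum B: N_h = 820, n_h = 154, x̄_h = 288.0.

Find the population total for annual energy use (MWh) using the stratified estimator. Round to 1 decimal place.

τ̂_st = Σ N_h x̄_h = 180·97.0 + 820·288.0 = 253620.0

τ̂_st ≈ 253620.0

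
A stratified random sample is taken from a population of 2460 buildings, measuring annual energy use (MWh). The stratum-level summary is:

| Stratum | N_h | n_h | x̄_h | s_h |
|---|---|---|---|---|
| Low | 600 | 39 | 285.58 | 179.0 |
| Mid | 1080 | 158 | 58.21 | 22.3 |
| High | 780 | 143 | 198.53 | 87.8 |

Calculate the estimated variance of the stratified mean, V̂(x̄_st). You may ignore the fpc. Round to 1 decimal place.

V̂(x̄_st) ≈ 54.9

V̂(x̄_st) = Σ W_h² s_h²/n_h, with W_h = N_h/N and N = 2460:
  stratum Low: (600/2460)²·179.0²/39 = 48.8735
  stratum Mid: (1080/2460)²·22.3²/158 = 0.606638
  stratum High: (780/2460)²·87.8²/143 = 5.41966
V̂(x̄_st) = 54.8998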